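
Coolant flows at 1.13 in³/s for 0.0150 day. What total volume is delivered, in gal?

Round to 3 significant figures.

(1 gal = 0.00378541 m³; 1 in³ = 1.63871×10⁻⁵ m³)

1.13 in³/s → 1.85174×10⁻⁵ m³/s
0.0150 day → 1296 s
V = Q × t = 1.85174×10⁻⁵ × 1296 = 0.0239986 m³
In gal: 0.0239986 / 0.00378541 = 6.33976 gal

6.34 gal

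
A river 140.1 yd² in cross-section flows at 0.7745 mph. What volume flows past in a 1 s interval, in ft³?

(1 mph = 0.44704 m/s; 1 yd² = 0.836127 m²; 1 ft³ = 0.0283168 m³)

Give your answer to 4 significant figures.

0.7745 mph × 0.44704 = 0.346232 m/s
140.1 yd² × 0.836127 = 117.141 m²
V = v × A × t = 0.346232 m/s × 117.141 m² × 1 s = 40.558 m³
40.558 m³ ÷ (0.0283168 m³/ft³) = 1432.29 ft³

1432 ft³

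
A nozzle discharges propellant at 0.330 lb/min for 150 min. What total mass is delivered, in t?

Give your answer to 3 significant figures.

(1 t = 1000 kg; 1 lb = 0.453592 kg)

0.0225 t

0.330 lb/min → 0.00249476 kg/s
150 min → 9000 s
m = ṁ × t = 0.00249476 × 9000 = 22.4528 kg
In t: 22.4528 / 1000 = 0.0224528 t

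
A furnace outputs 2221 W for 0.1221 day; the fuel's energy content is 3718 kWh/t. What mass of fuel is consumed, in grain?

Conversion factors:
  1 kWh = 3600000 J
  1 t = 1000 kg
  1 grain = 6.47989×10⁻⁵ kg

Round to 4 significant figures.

0.1221 day → 10549.4 s
E = P × t = 2221 × 10549.4 = 2.34302×10⁷ J
3718 kWh/t → 1.33848×10⁷ J/kg
m = E / e_s = 2.34302×10⁷ / 1.33848×10⁷ = 1.75051 kg
In grain: 1.75051 / 6.47989×10⁻⁵ = 27014.5 grain

2.701×10⁴ grain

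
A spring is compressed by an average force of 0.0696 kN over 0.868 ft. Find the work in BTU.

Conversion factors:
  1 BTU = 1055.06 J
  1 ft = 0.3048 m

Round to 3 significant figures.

0.0175 BTU

0.0696 kN × 1000 = 69.6 N
0.868 ft × 0.3048 = 0.264566 m
W = F × d = 69.6 N × 0.264566 m = 18.4138 J
18.4138 J ÷ (1055.06 J/BTU) = 0.0174528 BTU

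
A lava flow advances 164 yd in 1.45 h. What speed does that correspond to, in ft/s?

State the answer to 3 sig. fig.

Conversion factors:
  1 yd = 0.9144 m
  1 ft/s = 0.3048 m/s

164 yd × 0.9144 = 149.962 m
1.45 h × 3600 = 5220 s
v = d / t = 149.962 m / 5220 s = 0.0287284 m/s
0.0287284 m/s ÷ (0.3048 m/s/ft/s) = 0.0942533 ft/s

0.0943 ft/s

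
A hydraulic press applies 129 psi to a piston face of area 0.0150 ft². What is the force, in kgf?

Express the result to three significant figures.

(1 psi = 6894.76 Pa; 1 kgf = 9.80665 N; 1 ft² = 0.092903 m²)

126 kgf

129 psi × 6894.76 = 889424 Pa
0.0150 ft² × 0.092903 = 0.00139354 m²
F = P × A = 889424 Pa × 0.00139354 m² = 1239.45 N
1239.45 N ÷ (9.80665 N/kgf) = 126.389 kgf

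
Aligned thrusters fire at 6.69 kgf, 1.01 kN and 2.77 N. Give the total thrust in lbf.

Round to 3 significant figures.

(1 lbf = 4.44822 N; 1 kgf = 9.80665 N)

6.69 kgf × 9.80665 → 65.6065 N
1.01 kN × 1000 → 1010 N
2.77 N (already N)
Sum: 65.6065 + 1010 + 2.77 = 1078.38 N
In lbf: 1078.38 / 4.44822 = 242.43 lbf

242 lbf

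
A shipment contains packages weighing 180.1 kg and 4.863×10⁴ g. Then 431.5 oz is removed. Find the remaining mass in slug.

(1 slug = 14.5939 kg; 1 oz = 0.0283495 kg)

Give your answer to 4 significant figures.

14.83 slug

180.1 kg (already kg)
4.863×10⁴ g × 0.001 = 48.63 kg
431.5 oz × 0.0283495 = 12.2328 kg
Sum: 180.1 + 48.63 − 12.2328 = 216.497 kg
In slug: 216.497 / 14.5939 = 14.8348 slug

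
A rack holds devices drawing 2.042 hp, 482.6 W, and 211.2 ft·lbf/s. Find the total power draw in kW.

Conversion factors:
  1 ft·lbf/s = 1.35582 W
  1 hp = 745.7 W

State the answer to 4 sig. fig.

2.292 kW

2.042 hp × 745.7 = 1522.72 W
482.6 W (already W)
211.2 ft·lbf/s × 1.35582 = 286.349 W
Combined: 1522.72 + 482.6 + 286.349 = 2291.67 W
In kW: 2291.67 / 1000 = 2.29167 kW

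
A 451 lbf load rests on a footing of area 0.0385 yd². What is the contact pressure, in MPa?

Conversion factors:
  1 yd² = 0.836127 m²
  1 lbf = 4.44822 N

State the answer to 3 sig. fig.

0.0623 MPa

451 lbf × 4.44822 = 2006.15 N
0.0385 yd² × 0.836127 = 0.0321909 m²
P = F / A = 2006.15 N / 0.0321909 m² = 62320.4 Pa
62320.4 Pa ÷ (1000000 Pa/MPa) = 0.0623204 MPa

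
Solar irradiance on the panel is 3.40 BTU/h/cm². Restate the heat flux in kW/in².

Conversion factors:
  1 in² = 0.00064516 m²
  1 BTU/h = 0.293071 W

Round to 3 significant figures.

3.40 BTU/h/cm² × 0.293071 W/BTU/h ÷ 0.0001 m²/cm² = 9964.41 W/m²
9964.41 W/m² ÷ 1000 W/kW × 0.00064516 m²/in² = 0.00642864 kW/in²

0.00643 kW/in²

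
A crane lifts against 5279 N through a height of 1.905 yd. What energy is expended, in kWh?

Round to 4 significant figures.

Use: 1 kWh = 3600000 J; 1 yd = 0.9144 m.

1.905 yd × 0.9144 = 1.74193 m
W = F × d = 5279 N × 1.74193 m = 9195.65 J
9195.65 J ÷ (3600000 J/kWh) = 0.00255435 kWh

0.002554 kWh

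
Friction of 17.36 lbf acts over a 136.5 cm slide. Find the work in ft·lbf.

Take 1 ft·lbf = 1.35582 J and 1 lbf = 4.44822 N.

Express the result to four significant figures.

77.74 ft·lbf

17.36 lbf × 4.44822 = 77.2211 N
136.5 cm × 0.01 = 1.365 m
W = F × d = 77.2211 N × 1.365 m = 105.407 J
105.407 J ÷ (1.35582 J/ft·lbf) = 77.7441 ft·lbf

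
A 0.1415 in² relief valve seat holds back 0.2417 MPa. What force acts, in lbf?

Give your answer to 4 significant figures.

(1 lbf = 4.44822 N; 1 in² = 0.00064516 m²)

4.960 lbf

0.2417 MPa × 1000000 → 241700 Pa
0.1415 in² × 0.00064516 → 9.12901×10⁻⁵ m²
F = P × A = 241700 Pa × 9.12901×10⁻⁵ m² = 22.0648 N
22.0648 N ÷ (4.44822 N/lbf) = 4.96037 lbf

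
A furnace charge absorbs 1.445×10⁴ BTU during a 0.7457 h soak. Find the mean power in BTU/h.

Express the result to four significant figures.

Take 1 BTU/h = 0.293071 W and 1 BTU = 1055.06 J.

1.445×10⁴ BTU × 1055.06 = 1.52456×10⁷ J
0.7457 h × 3600 = 2684.52 s
P = E / t = 1.52456×10⁷ J / 2684.52 s = 5679.08 W
5679.08 W ÷ (0.293071 W/BTU/h) = 19377.8 BTU/h

1.938×10⁴ BTU/h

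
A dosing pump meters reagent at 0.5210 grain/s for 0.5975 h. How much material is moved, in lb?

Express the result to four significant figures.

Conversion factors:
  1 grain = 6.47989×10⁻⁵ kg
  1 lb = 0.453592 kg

0.5210 grain/s → 3.37602×10⁻⁵ kg/s
0.5975 h → 2151 s
m = ṁ × t = 3.37602×10⁻⁵ × 2151 = 0.0726182 kg
In lb: 0.0726182 / 0.453592 = 0.160096 lb

0.1601 lb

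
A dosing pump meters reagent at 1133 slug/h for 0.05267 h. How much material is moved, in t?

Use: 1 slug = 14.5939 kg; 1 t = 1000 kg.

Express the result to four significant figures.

0.8709 t

1133 slug/h → 4.59302 kg/s
0.05267 h → 189.612 s
m = ṁ × t = 4.59302 × 189.612 = 870.892 kg
In t: 870.892 / 1000 = 0.870892 t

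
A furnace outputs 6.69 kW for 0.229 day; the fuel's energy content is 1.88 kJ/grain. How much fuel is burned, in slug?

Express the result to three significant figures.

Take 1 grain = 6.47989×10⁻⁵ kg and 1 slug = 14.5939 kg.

6.69 kW → 6690 W
0.229 day → 19785.6 s
E = P × t = 6690 × 19785.6 = 1.32366×10⁸ J
1.88 kJ/grain → 2.90128×10⁷ J/kg
m = E / e_s = 1.32366×10⁸ / 2.90128×10⁷ = 4.56233 kg
In slug: 4.56233 / 14.5939 = 0.312619 slug

0.313 slug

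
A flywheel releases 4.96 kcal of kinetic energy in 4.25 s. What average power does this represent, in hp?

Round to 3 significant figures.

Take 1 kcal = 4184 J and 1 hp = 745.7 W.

4.96 kcal × 4184 → 20752.6 J
P = E / t = 20752.6 J / 4.25 s = 4882.96 W
4882.96 W ÷ (745.7 W/hp) = 6.54816 hp

6.55 hp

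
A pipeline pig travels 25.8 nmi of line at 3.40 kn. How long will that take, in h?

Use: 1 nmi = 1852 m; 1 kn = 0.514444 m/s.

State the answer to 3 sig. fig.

25.8 nmi × 1852 = 47781.6 m
3.40 kn × 0.514444 = 1.74911 m/s
t = d / v = 47781.6 m / 1.74911 m/s = 27317.7 s
27317.7 s ÷ (3600 s/h) = 7.58825 h

7.59 h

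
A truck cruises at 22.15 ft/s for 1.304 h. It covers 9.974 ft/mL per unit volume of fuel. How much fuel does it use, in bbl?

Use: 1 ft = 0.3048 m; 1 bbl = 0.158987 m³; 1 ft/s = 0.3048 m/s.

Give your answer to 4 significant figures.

0.06557 bbl

22.15 ft/s → 6.75132 m/s
1.304 h → 4694.4 s
d = v × t = 6.75132 × 4694.4 = 31693.4 m
9.974 ft/mL → 3.04008×10⁶ m/m³
V = d / (distance per unit fuel) = 31693.4 / 3.04008×10⁶ = 0.0104252 m³
In bbl: 0.0104252 / 0.158987 = 0.0655727 bbl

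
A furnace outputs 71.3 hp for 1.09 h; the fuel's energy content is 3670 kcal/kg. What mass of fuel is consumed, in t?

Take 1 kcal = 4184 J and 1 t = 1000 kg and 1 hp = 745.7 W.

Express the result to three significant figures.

0.0136 t

71.3 hp → 53168.4 W
1.09 h → 3924 s
E = P × t = 53168.4 × 3924 = 2.08633×10⁸ J
3670 kcal/kg → 1.53553×10⁷ J/kg
m = E / e_s = 2.08633×10⁸ / 1.53553×10⁷ = 13.587 kg
In t: 13.587 / 1000 = 0.013587 t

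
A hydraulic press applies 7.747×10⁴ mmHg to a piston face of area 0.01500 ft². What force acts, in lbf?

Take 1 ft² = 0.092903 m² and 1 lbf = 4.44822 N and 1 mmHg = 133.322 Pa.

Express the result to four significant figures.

7.747×10⁴ mmHg × 133.322 = 1.03285×10⁷ Pa
0.01500 ft² × 0.092903 = 0.00139354 m²
F = P × A = 1.03285×10⁷ Pa × 0.00139354 m² = 14393.2 N
14393.2 N ÷ (4.44822 N/lbf) = 3235.72 lbf

3236 lbf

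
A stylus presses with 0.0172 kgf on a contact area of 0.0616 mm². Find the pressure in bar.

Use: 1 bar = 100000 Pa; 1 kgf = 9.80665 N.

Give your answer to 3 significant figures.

0.0172 kgf × 9.80665 = 0.168674 N
0.0616 mm² × 10⁻⁶ = 6.16×10⁻⁸ m²
P = F / A = 0.168674 N / 6.16×10⁻⁸ m² = 2.73821×10⁶ Pa
2.73821×10⁶ Pa ÷ (100000 Pa/bar) = 27.3821 bar

27.4 bar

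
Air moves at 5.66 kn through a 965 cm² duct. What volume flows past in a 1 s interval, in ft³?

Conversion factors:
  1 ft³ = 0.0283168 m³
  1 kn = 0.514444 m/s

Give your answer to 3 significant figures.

9.92 ft³

5.66 kn × 0.514444 = 2.91175 m/s
965 cm² × 0.0001 = 0.0965 m²
V = v × A × t = 2.91175 m/s × 0.0965 m² × 1 s = 0.280984 m³
0.280984 m³ ÷ (0.0283168 m³/ft³) = 9.92287 ft³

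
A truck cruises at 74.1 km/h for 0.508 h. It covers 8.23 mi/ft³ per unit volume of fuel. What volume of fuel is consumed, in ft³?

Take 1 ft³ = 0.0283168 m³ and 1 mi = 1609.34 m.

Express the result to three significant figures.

74.1 km/h → 20.5833 m/s
0.508 h → 1828.8 s
d = v × t = 20.5833 × 1828.8 = 37642.7 m
8.23 mi/ft³ → 467739 m/m³
V = d / (distance per unit fuel) = 37642.7 / 467739 = 0.080478 m³
In ft³: 0.080478 / 0.0283168 = 2.84206 ft³

2.84 ft³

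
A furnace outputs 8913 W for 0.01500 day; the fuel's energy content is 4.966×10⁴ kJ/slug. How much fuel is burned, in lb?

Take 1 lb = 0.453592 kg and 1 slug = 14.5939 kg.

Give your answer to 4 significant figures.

0.01500 day → 1296 s
E = P × t = 8913 × 1296 = 1.15512×10⁷ J
4.966×10⁴ kJ/slug → 3.40279×10⁶ J/kg
m = E / e_s = 1.15512×10⁷ / 3.40279×10⁶ = 3.39463 kg
In lb: 3.39463 / 0.453592 = 7.48388 lb

7.484 lb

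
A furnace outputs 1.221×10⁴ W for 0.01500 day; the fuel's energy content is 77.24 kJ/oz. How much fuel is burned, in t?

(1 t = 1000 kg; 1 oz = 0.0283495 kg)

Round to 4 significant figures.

0.01500 day → 1296 s
E = P × t = 12210 × 1296 = 1.58242×10⁷ J
77.24 kJ/oz → 2.72456×10⁶ J/kg
m = E / e_s = 1.58242×10⁷ / 2.72456×10⁶ = 5.80798 kg
In t: 5.80798 / 1000 = 0.00580798 t

0.005808 t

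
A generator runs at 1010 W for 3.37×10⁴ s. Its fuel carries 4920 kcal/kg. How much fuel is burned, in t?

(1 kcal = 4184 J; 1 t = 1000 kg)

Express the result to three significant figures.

E = P × t = 1010 × 33700 = 3.4037×10⁷ J
4920 kcal/kg → 2.05853×10⁷ J/kg
m = E / e_s = 3.4037×10⁷ / 2.05853×10⁷ = 1.65346 kg
In t: 1.65346 / 1000 = 0.00165346 t

0.00165 t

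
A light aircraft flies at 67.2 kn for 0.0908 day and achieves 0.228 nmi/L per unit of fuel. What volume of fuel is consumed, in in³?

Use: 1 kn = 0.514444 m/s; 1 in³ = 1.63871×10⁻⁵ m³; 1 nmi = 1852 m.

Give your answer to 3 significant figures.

67.2 kn → 34.5706 m/s
0.0908 day → 7845.12 s
d = v × t = 34.5706 × 7845.12 = 271211 m
0.228 nmi/L → 422256 m/m³
V = d / (distance per unit fuel) = 271211 / 422256 = 0.64229 m³
In in³: 0.64229 / 1.63871×10⁻⁵ = 39194.9 in³

3.92×10⁴ in³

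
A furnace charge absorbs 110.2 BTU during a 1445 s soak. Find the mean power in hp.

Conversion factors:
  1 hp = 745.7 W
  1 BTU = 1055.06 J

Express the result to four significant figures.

110.2 BTU × 1055.06 = 116268 J
P = E / t = 116268 J / 1445 s = 80.4623 W
80.4623 W ÷ (745.7 W/hp) = 0.107902 hp

0.1079 hp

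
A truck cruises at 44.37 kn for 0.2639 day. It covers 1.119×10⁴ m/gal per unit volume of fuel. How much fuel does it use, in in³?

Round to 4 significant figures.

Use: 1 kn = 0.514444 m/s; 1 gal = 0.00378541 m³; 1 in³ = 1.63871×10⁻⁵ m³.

1.074×10⁴ in³

44.37 kn → 22.8259 m/s
0.2639 day → 22801 s
d = v × t = 22.8259 × 22801 = 520453 m
1.119×10⁴ m/gal → 2.95609×10⁶ m/m³
V = d / (distance per unit fuel) = 520453 / 2.95609×10⁶ = 0.176061 m³
In in³: 0.176061 / 1.63871×10⁻⁵ = 10743.9 in³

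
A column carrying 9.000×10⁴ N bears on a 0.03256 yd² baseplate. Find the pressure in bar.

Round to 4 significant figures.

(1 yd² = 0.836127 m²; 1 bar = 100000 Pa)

33.06 bar

0.03256 yd² × 0.836127 = 0.0272243 m²
P = F / A = 90000 N / 0.0272243 m² = 3.30587×10⁶ Pa
3.30587×10⁶ Pa ÷ (100000 Pa/bar) = 33.0587 bar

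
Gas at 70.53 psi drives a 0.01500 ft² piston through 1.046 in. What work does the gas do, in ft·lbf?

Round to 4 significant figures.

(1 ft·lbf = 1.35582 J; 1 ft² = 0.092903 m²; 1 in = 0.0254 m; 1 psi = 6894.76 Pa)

70.53 psi → 486287 Pa
0.01500 ft² → 0.00139354 m²
F = P × A = 486287 × 0.00139354 = 677.66 N
1.046 in → 0.0265684 m
W = F × d = 677.66 × 0.0265684 = 18.0043 J
In ft·lbf: 18.0043 / 1.35582 = 13.2793 ft·lbf

13.28 ft·lbf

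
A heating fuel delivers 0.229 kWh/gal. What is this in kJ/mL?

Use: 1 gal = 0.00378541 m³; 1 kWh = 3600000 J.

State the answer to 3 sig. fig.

0.229 kWh/gal × 3600000 J/kWh ÷ 0.00378541 m³/gal = 2.17784×10⁸ J/m³
2.17784×10⁸ J/m³ ÷ 1000 J/kJ × 10⁻⁶ m³/mL = 0.217784 kJ/mL

0.218 kJ/mL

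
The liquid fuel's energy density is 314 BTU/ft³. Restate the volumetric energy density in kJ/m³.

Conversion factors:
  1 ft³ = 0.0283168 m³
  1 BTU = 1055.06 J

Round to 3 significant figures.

314 BTU/ft³ × 1055.06 J/BTU ÷ 0.0283168 m³/ft³ = 1.16994×10⁷ J/m³
1.16994×10⁷ J/m³ ÷ 1000 J/kJ = 11699.4 kJ/m³

1.17×10⁴ kJ/m³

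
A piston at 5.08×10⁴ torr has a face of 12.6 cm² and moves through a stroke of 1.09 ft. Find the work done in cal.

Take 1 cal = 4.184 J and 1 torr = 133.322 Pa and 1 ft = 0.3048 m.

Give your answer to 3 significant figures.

5.08×10⁴ torr → 6.77276×10⁶ Pa
12.6 cm² → 0.00126 m²
F = P × A = 6.77276×10⁶ × 0.00126 = 8533.68 N
1.09 ft → 0.332232 m
W = F × d = 8533.68 × 0.332232 = 2835.16 J
In cal: 2835.16 / 4.184 = 677.62 cal

678 cal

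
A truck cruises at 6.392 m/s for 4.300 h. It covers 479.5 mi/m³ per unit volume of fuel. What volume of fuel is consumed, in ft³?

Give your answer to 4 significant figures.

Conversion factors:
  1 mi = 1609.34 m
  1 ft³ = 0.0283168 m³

4.528 ft³

4.300 h → 15480 s
d = v × t = 6.392 × 15480 = 98948.2 m
479.5 mi/m³ → 771679 m/m³
V = d / (distance per unit fuel) = 98948.2 / 771679 = 0.128225 m³
In ft³: 0.128225 / 0.0283168 = 4.52823 ft³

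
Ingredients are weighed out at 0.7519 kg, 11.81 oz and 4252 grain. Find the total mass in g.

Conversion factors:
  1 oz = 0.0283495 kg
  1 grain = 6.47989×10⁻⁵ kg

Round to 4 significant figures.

1362 g

0.7519 kg (already kg)
11.81 oz × 0.0283495 → 0.334808 kg
4252 grain × 6.47989×10⁻⁵ → 0.275525 kg
Sum: 0.7519 + 0.334808 + 0.275525 = 1.36223 kg
In g: 1.36223 / 0.001 = 1362.23 g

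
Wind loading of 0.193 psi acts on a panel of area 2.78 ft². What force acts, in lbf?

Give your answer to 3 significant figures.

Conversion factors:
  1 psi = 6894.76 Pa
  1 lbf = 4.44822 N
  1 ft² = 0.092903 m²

77.3 lbf

0.193 psi × 6894.76 → 1330.69 Pa
2.78 ft² × 0.092903 → 0.25827 m²
F = P × A = 1330.69 Pa × 0.25827 m² = 343.677 N
343.677 N ÷ (4.44822 N/lbf) = 77.2617 lbf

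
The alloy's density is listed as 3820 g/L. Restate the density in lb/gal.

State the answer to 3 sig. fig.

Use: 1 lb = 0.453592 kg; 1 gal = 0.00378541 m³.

31.9 lb/gal

3820 g/L × 0.001 kg/g ÷ 0.001 m³/L = 3820 kg/m³
3820 kg/m³ ÷ 0.453592 kg/lb × 0.00378541 m³/gal = 31.8795 lb/gal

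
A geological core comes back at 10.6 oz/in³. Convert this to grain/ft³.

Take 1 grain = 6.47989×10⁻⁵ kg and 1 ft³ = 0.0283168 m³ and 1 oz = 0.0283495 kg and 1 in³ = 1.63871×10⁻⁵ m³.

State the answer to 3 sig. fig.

10.6 oz/in³ × 0.0283495 kg/oz ÷ 1.63871×10⁻⁵ m³/in³ = 18337.9 kg/m³
18337.9 kg/m³ ÷ 6.47989×10⁻⁵ kg/grain × 0.0283168 m³/ft³ = 8.01357×10⁶ grain/ft³

8.01×10⁶ grain/ft³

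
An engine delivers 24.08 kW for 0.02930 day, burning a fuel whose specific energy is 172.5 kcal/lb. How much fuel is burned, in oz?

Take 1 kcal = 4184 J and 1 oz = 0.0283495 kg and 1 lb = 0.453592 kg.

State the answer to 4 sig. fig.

24.08 kW → 24080 W
0.02930 day → 2531.52 s
E = P × t = 24080 × 2531.52 = 6.0959×10⁷ J
172.5 kcal/lb → 1.59117×10⁶ J/kg
m = E / e_s = 6.0959×10⁷ / 1.59117×10⁶ = 38.3108 kg
In oz: 38.3108 / 0.0283495 = 1351.37 oz

1351 oz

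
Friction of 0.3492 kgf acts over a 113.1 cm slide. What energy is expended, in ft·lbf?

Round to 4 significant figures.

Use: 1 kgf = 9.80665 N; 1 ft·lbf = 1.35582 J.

0.3492 kgf × 9.80665 → 3.42448 N
113.1 cm × 0.01 → 1.131 m
W = F × d = 3.42448 N × 1.131 m = 3.87309 J
3.87309 J ÷ (1.35582 J/ft·lbf) = 2.85664 ft·lbf

2.857 ft·lbf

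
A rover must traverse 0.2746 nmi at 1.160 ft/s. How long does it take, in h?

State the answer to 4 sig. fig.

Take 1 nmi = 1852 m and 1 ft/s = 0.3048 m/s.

0.2746 nmi × 1852 → 508.559 m
1.160 ft/s × 0.3048 → 0.353568 m/s
t = d / v = 508.559 m / 0.353568 m/s = 1438.36 s
1438.36 s ÷ (3600 s/h) = 0.399544 h

0.3995 h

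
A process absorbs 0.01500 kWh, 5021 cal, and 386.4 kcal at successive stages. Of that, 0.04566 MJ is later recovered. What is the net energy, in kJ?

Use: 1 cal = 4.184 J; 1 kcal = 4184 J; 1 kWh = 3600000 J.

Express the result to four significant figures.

0.01500 kWh × 3600000 = 54000 J
5021 cal × 4.184 = 21007.9 J
386.4 kcal × 4184 = 1.6167×10⁶ J
0.04566 MJ × 1000000 = 45660 J
Result: 54000 + 21007.9 + 1.6167×10⁶ − 45660 = 1.64605×10⁶ J
In kJ: 1.64605×10⁶ / 1000 = 1646.05 kJ

1646 kJ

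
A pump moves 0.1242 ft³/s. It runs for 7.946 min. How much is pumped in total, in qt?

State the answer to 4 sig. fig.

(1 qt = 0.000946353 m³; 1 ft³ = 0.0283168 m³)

0.1242 ft³/s → 0.00351695 m³/s
7.946 min → 476.76 s
V = Q × t = 0.00351695 × 476.76 = 1.67674 m³
In qt: 1.67674 / 0.000946353 = 1771.79 qt

1772 qt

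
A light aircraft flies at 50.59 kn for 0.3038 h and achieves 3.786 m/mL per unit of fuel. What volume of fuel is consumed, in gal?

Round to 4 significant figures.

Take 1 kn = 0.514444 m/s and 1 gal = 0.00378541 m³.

50.59 kn → 26.0257 m/s
0.3038 h → 1093.68 s
d = v × t = 26.0257 × 1093.68 = 28463.8 m
3.786 m/mL → 3.786×10⁶ m/m³
V = d / (distance per unit fuel) = 28463.8 / 3.786×10⁶ = 0.00751817 m³
In gal: 0.00751817 / 0.00378541 = 1.98609 gal

1.986 gal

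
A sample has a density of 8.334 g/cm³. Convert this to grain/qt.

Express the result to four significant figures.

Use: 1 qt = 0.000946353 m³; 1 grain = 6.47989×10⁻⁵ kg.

1.217×10⁵ grain/qt

8.334 g/cm³ × 0.001 kg/g ÷ 10⁻⁶ m³/cm³ = 8334 kg/m³
8334 kg/m³ ÷ 6.47989×10⁻⁵ kg/grain × 0.000946353 m³/qt = 121714 grain/qt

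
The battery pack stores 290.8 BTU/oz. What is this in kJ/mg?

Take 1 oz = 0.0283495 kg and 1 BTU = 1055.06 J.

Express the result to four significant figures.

290.8 BTU/oz × 1055.06 J/BTU ÷ 0.0283495 kg/oz = 1.08225×10⁷ J/kg
1.08225×10⁷ J/kg ÷ 1000 J/kJ × 10⁻⁶ kg/mg = 0.0108225 kJ/mg

0.01082 kJ/mg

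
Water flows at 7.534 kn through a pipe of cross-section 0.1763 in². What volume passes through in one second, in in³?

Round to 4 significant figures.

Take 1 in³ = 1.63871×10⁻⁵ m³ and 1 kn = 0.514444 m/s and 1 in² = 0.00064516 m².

26.90 in³

7.534 kn × 0.514444 → 3.87582 m/s
0.1763 in² × 0.00064516 → 1.13742×10⁻⁴ m²
V = v × A × t = 3.87582 m/s × 1.13742×10⁻⁴ m² × 1 s = 4.40844×10⁻⁴ m³
4.40844×10⁻⁴ m³ ÷ (1.63871×10⁻⁵ m³/in³) = 26.9019 in³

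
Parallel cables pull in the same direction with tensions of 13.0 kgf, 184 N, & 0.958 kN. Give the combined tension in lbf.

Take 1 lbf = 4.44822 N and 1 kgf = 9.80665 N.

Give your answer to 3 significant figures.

13.0 kgf × 9.80665 → 127.486 N
184 N (already N)
0.958 kN × 1000 → 958 N
Sum: 127.486 + 184 + 958 = 1269.49 N
In lbf: 1269.49 / 4.44822 = 285.393 lbf

285 lbf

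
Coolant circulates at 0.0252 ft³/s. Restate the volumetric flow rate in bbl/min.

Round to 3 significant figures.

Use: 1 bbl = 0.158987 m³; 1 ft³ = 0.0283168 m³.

0.0252 ft³/s × 0.0283168 m³/ft³ = 7.13583×10⁻⁴ m³/s
7.13583×10⁻⁴ m³/s ÷ 0.158987 m³/bbl × 60 s/min = 0.269299 bbl/min

0.269 bbl/min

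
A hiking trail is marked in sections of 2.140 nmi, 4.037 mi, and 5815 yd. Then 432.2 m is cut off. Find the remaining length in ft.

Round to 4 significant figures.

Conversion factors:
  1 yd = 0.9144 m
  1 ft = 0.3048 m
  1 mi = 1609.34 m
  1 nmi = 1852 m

5.035×10⁴ ft

2.140 nmi × 1852 = 3963.28 m
4.037 mi × 1609.34 = 6496.91 m
5815 yd × 0.9144 = 5317.24 m
432.2 m (already m)
Result: 3963.28 + 6496.91 + 5317.24 − 432.2 = 15345.2 m
In ft: 15345.2 / 0.3048 = 50345.1 ft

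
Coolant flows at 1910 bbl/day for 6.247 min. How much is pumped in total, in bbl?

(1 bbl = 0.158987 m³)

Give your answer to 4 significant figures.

8.286 bbl

1910 bbl/day → 0.00351464 m³/s
6.247 min → 374.82 s
V = Q × t = 0.00351464 × 374.82 = 1.31736 m³
In bbl: 1.31736 / 0.158987 = 8.28596 bbl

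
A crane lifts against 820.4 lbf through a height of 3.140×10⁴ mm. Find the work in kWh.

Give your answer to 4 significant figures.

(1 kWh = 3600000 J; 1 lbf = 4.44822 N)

0.03183 kWh

820.4 lbf × 4.44822 = 3649.32 N
3.140×10⁴ mm × 0.001 = 31.4 m
W = F × d = 3649.32 N × 31.4 m = 114589 J
114589 J ÷ (3600000 J/kWh) = 0.0318303 kWh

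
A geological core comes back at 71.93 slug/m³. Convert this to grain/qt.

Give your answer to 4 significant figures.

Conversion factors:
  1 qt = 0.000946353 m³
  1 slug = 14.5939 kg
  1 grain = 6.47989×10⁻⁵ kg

1.533×10⁴ grain/qt

71.93 slug/m³ × 14.5939 kg/slug = 1049.74 kg/m³
1049.74 kg/m³ ÷ 6.47989×10⁻⁵ kg/grain × 0.000946353 m³/qt = 15330.9 grain/qt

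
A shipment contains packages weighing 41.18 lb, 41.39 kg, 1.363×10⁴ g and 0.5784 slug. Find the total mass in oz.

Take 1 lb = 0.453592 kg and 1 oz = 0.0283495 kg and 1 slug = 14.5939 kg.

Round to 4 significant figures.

41.18 lb × 0.453592 = 18.6789 kg
41.39 kg (already kg)
1.363×10⁴ g × 0.001 = 13.63 kg
0.5784 slug × 14.5939 = 8.44111 kg
Total: 18.6789 + 41.39 + 13.63 + 8.44111 = 82.14 kg
In oz: 82.14 / 0.0283495 = 2897.41 oz

2897 oz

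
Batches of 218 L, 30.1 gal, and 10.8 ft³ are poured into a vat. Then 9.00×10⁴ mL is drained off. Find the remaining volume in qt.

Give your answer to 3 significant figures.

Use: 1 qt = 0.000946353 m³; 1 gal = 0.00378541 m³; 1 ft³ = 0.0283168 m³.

579 qt

218 L × 0.001 → 0.218 m³
30.1 gal × 0.00378541 → 0.113941 m³
10.8 ft³ × 0.0283168 → 0.305821 m³
9.00×10⁴ mL × 10⁻⁶ → 0.09 m³
Sum: 0.218 + 0.113941 + 0.305821 − 0.09 = 0.547762 m³
In qt: 0.547762 / 0.000946353 = 578.814 qt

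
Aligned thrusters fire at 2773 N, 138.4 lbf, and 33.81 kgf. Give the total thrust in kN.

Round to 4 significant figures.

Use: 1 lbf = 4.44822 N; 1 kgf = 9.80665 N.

2773 N (already N)
138.4 lbf × 4.44822 → 615.634 N
33.81 kgf × 9.80665 → 331.563 N
Combined: 2773 + 615.634 + 331.563 = 3720.2 N
In kN: 3720.2 / 1000 = 3.7202 kN

3.720 kN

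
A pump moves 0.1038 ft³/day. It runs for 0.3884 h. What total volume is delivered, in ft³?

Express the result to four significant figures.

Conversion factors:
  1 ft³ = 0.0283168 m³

0.1038 ft³/day → 3.40195×10⁻⁸ m³/s
0.3884 h → 1398.24 s
V = Q × t = 3.40195×10⁻⁸ × 1398.24 = 4.75674×10⁻⁵ m³
In ft³: 4.75674×10⁻⁵ / 0.0283168 = 0.00167983 ft³

0.001680 ft³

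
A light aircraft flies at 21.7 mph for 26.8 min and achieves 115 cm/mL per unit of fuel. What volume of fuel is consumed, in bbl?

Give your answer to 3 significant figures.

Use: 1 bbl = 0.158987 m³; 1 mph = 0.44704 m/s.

21.7 mph → 9.70077 m/s
26.8 min → 1608 s
d = v × t = 9.70077 × 1608 = 15598.8 m
115 cm/mL → 1.15×10⁶ m/m³
V = d / (distance per unit fuel) = 15598.8 / 1.15×10⁶ = 0.0135642 m³
In bbl: 0.0135642 / 0.158987 = 0.0853164 bbl

0.0853 bbl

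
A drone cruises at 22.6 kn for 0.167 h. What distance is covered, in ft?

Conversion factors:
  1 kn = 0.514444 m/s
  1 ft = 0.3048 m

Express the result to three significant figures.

22.6 kn × 0.514444 = 11.6264 m/s
0.167 h × 3600 = 601.2 s
d = v × t = 11.6264 m/s × 601.2 s = 6989.79 m
6989.79 m ÷ (0.3048 m/ft) = 22932.4 ft

2.29×10⁴ ft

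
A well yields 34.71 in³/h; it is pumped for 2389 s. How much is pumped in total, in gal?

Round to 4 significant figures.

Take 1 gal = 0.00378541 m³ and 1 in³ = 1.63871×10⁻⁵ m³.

0.09971 gal

34.71 in³/h → 1.57999×10⁻⁷ m³/s
V = Q × t = 1.57999×10⁻⁷ × 2389 = 3.7746×10⁻⁴ m³
In gal: 3.7746×10⁻⁴ / 0.00378541 = 0.0997144 gal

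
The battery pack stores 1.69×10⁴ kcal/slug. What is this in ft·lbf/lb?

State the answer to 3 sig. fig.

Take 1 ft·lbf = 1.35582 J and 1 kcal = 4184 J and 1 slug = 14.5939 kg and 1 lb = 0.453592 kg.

1.69×10⁴ kcal/slug × 4184 J/kcal ÷ 14.5939 kg/slug = 4.84515×10⁶ J/kg
4.84515×10⁶ J/kg ÷ 1.35582 J/ft·lbf × 0.453592 kg/lb = 1.62095×10⁶ ft·lbf/lb

1.62×10⁶ ft·lbf/lb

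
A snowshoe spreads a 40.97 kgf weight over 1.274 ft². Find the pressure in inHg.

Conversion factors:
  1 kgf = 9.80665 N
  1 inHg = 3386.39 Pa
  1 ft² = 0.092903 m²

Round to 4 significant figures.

1.002 inHg

40.97 kgf × 9.80665 → 401.778 N
1.274 ft² × 0.092903 → 0.118358 m²
P = F / A = 401.778 N / 0.118358 m² = 3394.6 Pa
3394.6 Pa ÷ (3386.39 Pa/inHg) = 1.00242 inHg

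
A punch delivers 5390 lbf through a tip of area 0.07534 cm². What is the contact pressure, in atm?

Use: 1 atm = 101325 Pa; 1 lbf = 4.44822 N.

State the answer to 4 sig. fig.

5390 lbf × 4.44822 = 23975.9 N
0.07534 cm² × 0.0001 = 7.534×10⁻⁶ m²
P = F / A = 23975.9 N / 7.534×10⁻⁶ m² = 3.18236×10⁹ Pa
3.18236×10⁹ Pa ÷ (101325 Pa/atm) = 31407.5 atm

3.141×10⁴ atm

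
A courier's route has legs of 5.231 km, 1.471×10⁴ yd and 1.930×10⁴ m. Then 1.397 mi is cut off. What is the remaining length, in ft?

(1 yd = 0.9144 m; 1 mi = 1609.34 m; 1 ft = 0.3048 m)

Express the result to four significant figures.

1.172×10⁵ ft

5.231 km × 1000 → 5231 m
1.471×10⁴ yd × 0.9144 → 13450.8 m
1.930×10⁴ m (already m)
1.397 mi × 1609.34 → 2248.25 m
Net: 5231 + 13450.8 + 19300 − 2248.25 = 35733.6 m
In ft: 35733.6 / 0.3048 = 117236 ft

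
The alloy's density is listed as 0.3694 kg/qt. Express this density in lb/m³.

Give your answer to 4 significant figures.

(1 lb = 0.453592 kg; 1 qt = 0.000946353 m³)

860.6 lb/m³

0.3694 kg/qt ÷ 0.000946353 m³/qt = 390.341 kg/m³
390.341 kg/m³ ÷ 0.453592 kg/lb = 860.555 lb/m³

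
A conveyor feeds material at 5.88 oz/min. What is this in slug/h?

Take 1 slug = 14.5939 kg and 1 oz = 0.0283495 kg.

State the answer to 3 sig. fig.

5.88 oz/min × 0.0283495 kg/oz ÷ 60 s/min = 0.00277825 kg/s
0.00277825 kg/s ÷ 14.5939 kg/slug × 3600 s/h = 0.685334 slug/h

0.685 slug/h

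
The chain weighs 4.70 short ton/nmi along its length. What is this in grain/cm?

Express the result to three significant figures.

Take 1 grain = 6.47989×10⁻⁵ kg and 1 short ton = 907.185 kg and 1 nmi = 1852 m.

355 grain/cm

4.70 short ton/nmi × 907.185 kg/short ton ÷ 1852 m/nmi = 2.30225 kg/m
2.30225 kg/m ÷ 6.47989×10⁻⁵ kg/grain × 0.01 m/cm = 355.292 grain/cm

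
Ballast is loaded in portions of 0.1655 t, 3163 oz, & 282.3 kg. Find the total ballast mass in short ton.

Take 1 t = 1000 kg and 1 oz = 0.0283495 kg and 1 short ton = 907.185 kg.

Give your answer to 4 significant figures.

0.1655 t × 1000 = 165.5 kg
3163 oz × 0.0283495 = 89.6695 kg
282.3 kg (already kg)
Total: 165.5 + 89.6695 + 282.3 = 537.47 kg
In short ton: 537.47 / 907.185 = 0.592459 short ton

0.5925 short ton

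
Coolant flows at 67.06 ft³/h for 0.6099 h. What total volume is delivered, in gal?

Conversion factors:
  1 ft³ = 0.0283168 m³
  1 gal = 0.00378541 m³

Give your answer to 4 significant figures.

306.0 gal

67.06 ft³/h → 5.27479×10⁻⁴ m³/s
0.6099 h → 2195.64 s
V = Q × t = 5.27479×10⁻⁴ × 2195.64 = 1.15815 m³
In gal: 1.15815 / 0.00378541 = 305.951 gal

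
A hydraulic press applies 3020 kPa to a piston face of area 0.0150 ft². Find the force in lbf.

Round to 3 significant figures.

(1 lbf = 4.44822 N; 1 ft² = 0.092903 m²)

946 lbf

3020 kPa × 1000 → 3.02×10⁶ Pa
0.0150 ft² × 0.092903 → 0.00139354 m²
F = P × A = 3.02×10⁶ Pa × 0.00139354 m² = 4208.49 N
4208.49 N ÷ (4.44822 N/lbf) = 946.107 lbf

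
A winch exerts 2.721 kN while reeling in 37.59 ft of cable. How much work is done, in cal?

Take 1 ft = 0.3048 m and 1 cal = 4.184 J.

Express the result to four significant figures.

7451 cal

2.721 kN × 1000 = 2721 N
37.59 ft × 0.3048 = 11.4574 m
W = F × d = 2721 N × 11.4574 m = 31175.6 J
31175.6 J ÷ (4.184 J/cal) = 7451.15 cal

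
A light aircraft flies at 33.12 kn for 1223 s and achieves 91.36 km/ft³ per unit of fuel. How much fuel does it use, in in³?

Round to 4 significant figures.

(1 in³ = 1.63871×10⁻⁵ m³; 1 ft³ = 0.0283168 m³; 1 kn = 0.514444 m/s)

33.12 kn → 17.0384 m/s
d = v × t = 17.0384 × 1223 = 20838 m
91.36 km/ft³ → 3.22635×10⁶ m/m³
V = d / (distance per unit fuel) = 20838 / 3.22635×10⁶ = 0.00645869 m³
In in³: 0.00645869 / 1.63871×10⁻⁵ = 394.133 in³

394.1 in³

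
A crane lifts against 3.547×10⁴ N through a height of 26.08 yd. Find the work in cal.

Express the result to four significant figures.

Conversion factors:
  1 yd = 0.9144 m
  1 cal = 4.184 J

2.022×10⁵ cal

26.08 yd × 0.9144 = 23.8476 m
W = F × d = 35470 N × 23.8476 m = 845874 J
845874 J ÷ (4.184 J/cal) = 202169 cal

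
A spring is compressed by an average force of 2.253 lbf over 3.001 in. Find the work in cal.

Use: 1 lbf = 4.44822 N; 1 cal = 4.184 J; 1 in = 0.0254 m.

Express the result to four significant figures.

2.253 lbf × 4.44822 → 10.0218 N
3.001 in × 0.0254 → 0.0762254 m
W = F × d = 10.0218 N × 0.0762254 m = 0.763916 J
0.763916 J ÷ (4.184 J/cal) = 0.18258 cal

0.1826 cal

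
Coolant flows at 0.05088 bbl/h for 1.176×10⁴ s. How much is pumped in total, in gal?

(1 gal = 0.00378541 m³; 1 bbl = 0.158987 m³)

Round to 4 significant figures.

0.05088 bbl/h → 2.24702×10⁻⁶ m³/s
V = Q × t = 2.24702×10⁻⁶ × 11760 = 0.026425 m³
In gal: 0.026425 / 0.00378541 = 6.98075 gal

6.981 gal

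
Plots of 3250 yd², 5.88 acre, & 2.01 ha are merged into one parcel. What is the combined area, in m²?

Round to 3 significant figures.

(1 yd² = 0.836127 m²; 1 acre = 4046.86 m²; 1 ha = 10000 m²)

4.66×10⁴ m²

3250 yd² × 0.836127 = 2717.41 m²
5.88 acre × 4046.86 = 23795.5 m²
2.01 ha × 10000 = 20100 m²
Combined: 2717.41 + 23795.5 + 20100 = 46612.9 m²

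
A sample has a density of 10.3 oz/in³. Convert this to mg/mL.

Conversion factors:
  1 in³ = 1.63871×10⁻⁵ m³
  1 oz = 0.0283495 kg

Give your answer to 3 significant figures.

10.3 oz/in³ × 0.0283495 kg/oz ÷ 1.63871×10⁻⁵ m³/in³ = 17818.9 kg/m³
17818.9 kg/m³ ÷ 10⁻⁶ kg/mg × 10⁻⁶ m³/mL = 17818.9 mg/mL

1.78×10⁴ mg/mL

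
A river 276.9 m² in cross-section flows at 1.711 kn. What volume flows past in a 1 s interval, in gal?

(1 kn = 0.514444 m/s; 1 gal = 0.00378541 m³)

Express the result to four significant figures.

6.439×10⁴ gal

1.711 kn × 0.514444 = 0.880214 m/s
V = v × A × t = 0.880214 m/s × 276.9 m² × 1 s = 243.731 m³
243.731 m³ ÷ (0.00378541 m³/gal) = 64386.9 gal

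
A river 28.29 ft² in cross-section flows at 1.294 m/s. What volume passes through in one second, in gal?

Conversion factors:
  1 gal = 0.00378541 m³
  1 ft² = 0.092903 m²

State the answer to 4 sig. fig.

28.29 ft² × 0.092903 → 2.62823 m²
V = v × A × t = 1.294 m/s × 2.62823 m² × 1 s = 3.40093 m³
3.40093 m³ ÷ (0.00378541 m³/gal) = 898.431 gal

898.4 gal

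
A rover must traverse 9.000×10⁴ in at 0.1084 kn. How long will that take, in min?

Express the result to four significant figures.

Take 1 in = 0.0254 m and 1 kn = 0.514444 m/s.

683.2 min

9.000×10⁴ in × 0.0254 = 2286 m
0.1084 kn × 0.514444 = 0.0557657 m/s
t = d / v = 2286 m / 0.0557657 m/s = 40992.9 s
40992.9 s ÷ (60 s/min) = 683.215 min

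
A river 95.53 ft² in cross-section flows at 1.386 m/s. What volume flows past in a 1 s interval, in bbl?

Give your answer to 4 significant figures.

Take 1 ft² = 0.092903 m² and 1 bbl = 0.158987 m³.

95.53 ft² × 0.092903 = 8.87502 m²
V = v × A × t = 1.386 m/s × 8.87502 m² × 1 s = 12.3008 m³
12.3008 m³ ÷ (0.158987 m³/bbl) = 77.3698 bbl

77.37 bbl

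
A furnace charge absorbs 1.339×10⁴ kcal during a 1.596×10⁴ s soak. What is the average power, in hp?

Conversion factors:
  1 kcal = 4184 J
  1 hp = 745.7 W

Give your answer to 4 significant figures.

1.339×10⁴ kcal × 4184 = 5.60238×10⁷ J
P = E / t = 5.60238×10⁷ J / 15960 s = 3510.26 W
3510.26 W ÷ (745.7 W/hp) = 4.70734 hp

4.707 hp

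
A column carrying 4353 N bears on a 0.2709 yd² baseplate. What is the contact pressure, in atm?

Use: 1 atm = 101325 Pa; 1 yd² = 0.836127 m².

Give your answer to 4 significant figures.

0.1897 atm

0.2709 yd² × 0.836127 = 0.226507 m²
P = F / A = 4353 N / 0.226507 m² = 19217.9 Pa
19217.9 Pa ÷ (101325 Pa/atm) = 0.189666 atm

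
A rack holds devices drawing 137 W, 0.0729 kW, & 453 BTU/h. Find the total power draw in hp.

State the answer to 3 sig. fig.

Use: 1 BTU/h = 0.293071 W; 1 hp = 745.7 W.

137 W (already W)
0.0729 kW × 1000 → 72.9 W
453 BTU/h × 0.293071 → 132.761 W
Sum: 137 + 72.9 + 132.761 = 342.661 W
In hp: 342.661 / 745.7 = 0.459516 hp

0.460 hp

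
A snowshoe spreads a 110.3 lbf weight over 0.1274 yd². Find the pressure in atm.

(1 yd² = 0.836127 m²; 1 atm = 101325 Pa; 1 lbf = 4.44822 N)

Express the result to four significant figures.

0.04546 atm

110.3 lbf × 4.44822 → 490.639 N
0.1274 yd² × 0.836127 → 0.106523 m²
P = F / A = 490.639 N / 0.106523 m² = 4605.94 Pa
4605.94 Pa ÷ (101325 Pa/atm) = 0.0454571 atm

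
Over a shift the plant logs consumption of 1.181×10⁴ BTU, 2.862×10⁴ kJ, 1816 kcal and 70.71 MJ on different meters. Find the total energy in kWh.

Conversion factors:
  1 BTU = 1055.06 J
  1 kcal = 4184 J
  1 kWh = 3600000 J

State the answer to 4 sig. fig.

33.16 kWh

1.181×10⁴ BTU × 1055.06 = 1.24603×10⁷ J
2.862×10⁴ kJ × 1000 = 2.862×10⁷ J
1816 kcal × 4184 = 7.59814×10⁶ J
70.71 MJ × 1000000 = 7.071×10⁷ J
Total: 1.24603×10⁷ + 2.862×10⁷ + 7.59814×10⁶ + 7.071×10⁷ = 1.19388×10⁸ J
In kWh: 1.19388×10⁸ / 3600000 = 33.1633 kWh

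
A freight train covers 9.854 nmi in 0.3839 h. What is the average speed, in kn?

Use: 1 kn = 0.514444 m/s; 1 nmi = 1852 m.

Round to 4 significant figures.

25.67 kn

9.854 nmi × 1852 → 18249.6 m
0.3839 h × 3600 → 1382.04 s
v = d / t = 18249.6 m / 1382.04 s = 13.2048 m/s
13.2048 m/s ÷ (0.514444 m/s/kn) = 25.6681 kn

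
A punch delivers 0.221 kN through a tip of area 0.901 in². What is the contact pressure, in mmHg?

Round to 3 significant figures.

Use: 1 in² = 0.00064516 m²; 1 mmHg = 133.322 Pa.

2850 mmHg

0.221 kN × 1000 = 221 N
0.901 in² × 0.00064516 = 5.81289×10⁻⁴ m²
P = F / A = 221 N / 5.81289×10⁻⁴ m² = 380190 Pa
380190 Pa ÷ (133.322 Pa/mmHg) = 2851.67 mmHg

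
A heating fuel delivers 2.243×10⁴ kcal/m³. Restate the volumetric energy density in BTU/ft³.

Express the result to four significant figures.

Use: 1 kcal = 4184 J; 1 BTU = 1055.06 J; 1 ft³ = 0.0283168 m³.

2.243×10⁴ kcal/m³ × 4184 J/kcal = 9.38471×10⁷ J/m³
9.38471×10⁷ J/m³ ÷ 1055.06 J/BTU × 0.0283168 m³/ft³ = 2518.77 BTU/ft³

2519 BTU/ft³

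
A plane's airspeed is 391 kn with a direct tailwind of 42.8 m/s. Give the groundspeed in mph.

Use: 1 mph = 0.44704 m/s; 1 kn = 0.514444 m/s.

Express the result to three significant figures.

546 mph

391 kn × 0.514444 → 201.148 m/s
42.8 m/s (already m/s)
Combined: 201.148 + 42.8 = 243.948 m/s
In mph: 243.948 / 0.44704 = 545.696 mph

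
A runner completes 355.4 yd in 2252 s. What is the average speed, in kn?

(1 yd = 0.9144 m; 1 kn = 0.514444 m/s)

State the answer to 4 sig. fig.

355.4 yd × 0.9144 = 324.978 m
v = d / t = 324.978 m / 2252 s = 0.144306 m/s
0.144306 m/s ÷ (0.514444 m/s/kn) = 0.280509 kn

0.2805 kn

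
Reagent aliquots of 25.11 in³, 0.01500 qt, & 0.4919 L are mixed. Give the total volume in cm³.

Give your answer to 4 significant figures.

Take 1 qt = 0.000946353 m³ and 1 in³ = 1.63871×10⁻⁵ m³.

25.11 in³ × 1.63871×10⁻⁵ = 4.1148×10⁻⁴ m³
0.01500 qt × 0.000946353 = 1.41953×10⁻⁵ m³
0.4919 L × 0.001 = 4.919×10⁻⁴ m³
Sum: 4.1148×10⁻⁴ + 1.41953×10⁻⁵ + 4.919×10⁻⁴ = 9.17575×10⁻⁴ m³
In cm³: 9.17575×10⁻⁴ / 10⁻⁶ = 917.575 cm³

917.6 cm³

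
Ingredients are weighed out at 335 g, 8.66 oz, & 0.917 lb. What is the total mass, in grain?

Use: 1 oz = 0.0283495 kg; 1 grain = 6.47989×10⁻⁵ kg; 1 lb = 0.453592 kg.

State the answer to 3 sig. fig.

335 g × 0.001 = 0.335 kg
8.66 oz × 0.0283495 = 0.245507 kg
0.917 lb × 0.453592 = 0.415944 kg
Sum: 0.335 + 0.245507 + 0.415944 = 0.996451 kg
In grain: 0.996451 / 6.47989×10⁻⁵ = 15377.6 grain

1.54×10⁴ grain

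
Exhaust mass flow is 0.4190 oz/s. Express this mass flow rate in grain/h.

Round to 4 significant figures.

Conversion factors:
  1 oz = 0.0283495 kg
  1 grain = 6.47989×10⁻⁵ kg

0.4190 oz/s × 0.0283495 kg/oz = 0.0118784 kg/s
0.0118784 kg/s ÷ 6.47989×10⁻⁵ kg/grain × 3600 s/h = 659922 grain/h

6.599×10⁵ grain/h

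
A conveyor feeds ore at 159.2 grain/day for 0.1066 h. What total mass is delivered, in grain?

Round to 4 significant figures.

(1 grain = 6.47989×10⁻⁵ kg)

159.2 grain/day → 1.19398×10⁻⁷ kg/s
0.1066 h → 383.76 s
m = ṁ × t = 1.19398×10⁻⁷ × 383.76 = 4.58202×10⁻⁵ kg
In grain: 4.58202×10⁻⁵ / 6.47989×10⁻⁵ = 0.707114 grain

0.7071 grain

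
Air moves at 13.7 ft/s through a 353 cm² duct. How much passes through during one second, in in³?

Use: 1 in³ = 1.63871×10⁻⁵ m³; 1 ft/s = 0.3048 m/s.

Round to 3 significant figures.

13.7 ft/s × 0.3048 → 4.17576 m/s
353 cm² × 0.0001 → 0.0353 m²
V = v × A × t = 4.17576 m/s × 0.0353 m² × 1 s = 0.147404 m³
0.147404 m³ ÷ (1.63871×10⁻⁵ m³/in³) = 8995.12 in³

9000 in³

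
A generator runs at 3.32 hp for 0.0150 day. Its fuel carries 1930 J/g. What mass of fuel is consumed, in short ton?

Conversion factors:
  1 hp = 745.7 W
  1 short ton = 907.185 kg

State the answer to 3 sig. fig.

3.32 hp → 2475.72 W
0.0150 day → 1296 s
E = P × t = 2475.72 × 1296 = 3.20853×10⁶ J
1930 J/g → 1.93×10⁶ J/kg
m = E / e_s = 3.20853×10⁶ / 1.93×10⁶ = 1.66245 kg
In short ton: 1.66245 / 907.185 = 0.00183254 short ton

0.00183 short ton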